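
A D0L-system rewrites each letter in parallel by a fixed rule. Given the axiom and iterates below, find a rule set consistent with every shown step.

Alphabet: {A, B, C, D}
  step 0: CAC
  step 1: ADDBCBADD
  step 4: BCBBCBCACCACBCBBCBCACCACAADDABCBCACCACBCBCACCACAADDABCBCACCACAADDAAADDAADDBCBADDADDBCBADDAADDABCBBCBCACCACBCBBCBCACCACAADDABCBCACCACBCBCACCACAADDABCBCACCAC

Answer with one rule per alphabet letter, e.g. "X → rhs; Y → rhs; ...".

  step 0 ⇒ step 1: CAC ⇒ ADD·BCB·ADD
    A ↦ BCB
    C ↦ ADD
    B ↦ A  (constrained at step 1)
    D ↦ CAC  (constrained at step 1)

A->BCB, B->A, C->ADD, D->CAC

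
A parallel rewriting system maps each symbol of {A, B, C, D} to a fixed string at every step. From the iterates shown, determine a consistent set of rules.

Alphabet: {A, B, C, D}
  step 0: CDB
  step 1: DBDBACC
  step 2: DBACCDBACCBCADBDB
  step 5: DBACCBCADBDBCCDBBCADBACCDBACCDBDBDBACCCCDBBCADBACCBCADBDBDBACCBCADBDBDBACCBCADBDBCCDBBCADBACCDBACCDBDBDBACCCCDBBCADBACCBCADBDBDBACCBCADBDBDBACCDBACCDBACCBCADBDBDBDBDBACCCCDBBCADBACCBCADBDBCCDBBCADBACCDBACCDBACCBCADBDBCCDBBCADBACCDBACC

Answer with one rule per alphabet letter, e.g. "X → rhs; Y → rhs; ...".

  step 1 ⇒ step 2: DBDBACC ⇒ DBA·CC·DBA·CC·BCA·DB·DB
    A ↦ BCA
    B ↦ CC
    C ↦ DB
    D ↦ DBA

A->BCA, B->CC, C->DB, D->DBA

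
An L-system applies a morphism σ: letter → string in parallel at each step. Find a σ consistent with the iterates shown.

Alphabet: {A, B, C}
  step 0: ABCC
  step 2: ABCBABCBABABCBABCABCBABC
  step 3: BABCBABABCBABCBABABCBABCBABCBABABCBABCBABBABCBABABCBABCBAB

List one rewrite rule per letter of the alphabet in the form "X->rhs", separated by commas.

  step 2 ⇒ step 3: ABCBABCBABABCBABCABCBABC ⇒ B·ABC·BAB·ABC·B·ABC·BAB·ABC·B·ABC·B·ABC·BAB·ABC·B·ABC·BAB·B·ABC·BAB·ABC·B·ABC·BAB
    A ↦ B
    B ↦ ABC
    C ↦ BAB

A->B, B->ABC, C->BAB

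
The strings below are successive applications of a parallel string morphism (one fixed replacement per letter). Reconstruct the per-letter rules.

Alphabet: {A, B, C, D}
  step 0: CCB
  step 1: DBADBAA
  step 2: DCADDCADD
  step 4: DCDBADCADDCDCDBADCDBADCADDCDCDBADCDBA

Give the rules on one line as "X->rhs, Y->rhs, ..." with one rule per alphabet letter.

A->D, B->A, C->DBA, D->DC

  step 1 ⇒ step 2: DBADBAA ⇒ DC·A·D·DC·A·D·D
    A ↦ D
    B ↦ A
    D ↦ DC
  step 0 ⇒ step 1: CCB ⇒ DBA·DBA·A
    C ↦ DBA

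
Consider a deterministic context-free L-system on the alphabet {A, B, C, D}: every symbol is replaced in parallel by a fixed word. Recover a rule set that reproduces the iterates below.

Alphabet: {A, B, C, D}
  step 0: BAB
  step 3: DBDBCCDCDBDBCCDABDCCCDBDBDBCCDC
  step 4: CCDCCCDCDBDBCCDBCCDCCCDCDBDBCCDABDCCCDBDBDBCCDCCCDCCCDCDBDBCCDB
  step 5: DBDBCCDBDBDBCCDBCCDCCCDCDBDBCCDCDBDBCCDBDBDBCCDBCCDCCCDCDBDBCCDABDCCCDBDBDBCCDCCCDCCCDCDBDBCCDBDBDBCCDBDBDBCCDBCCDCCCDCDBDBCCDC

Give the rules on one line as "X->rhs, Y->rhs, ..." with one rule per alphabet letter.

A->DAB, B->DC, C->DB, D->CC

  step 4 ⇒ step 5: CCDCCCDCDBDBCCDBCCDCCCDCDBDBCCDABDCCCDBDBDBCCDCCCDCCCDCDBDBCCDB ⇒ DB·DB·CC·DB·DB·DB·CC·DB·CC·DC·CC·DC·DB·DB·CC·DC·DB·DB·CC·DB·DB·DB·CC·DB·CC·DC·CC·DC·DB·DB·CC·DAB·DC·CC·DB·DB·DB·CC·DC·CC·DC·CC·DC·DB·DB·CC·DB·DB·DB·CC·DB·DB·DB·CC·DB·CC·DC·CC·DC·DB·DB·CC·DC
    A ↦ DAB
    B ↦ DC
    C ↦ DB
    D ↦ CC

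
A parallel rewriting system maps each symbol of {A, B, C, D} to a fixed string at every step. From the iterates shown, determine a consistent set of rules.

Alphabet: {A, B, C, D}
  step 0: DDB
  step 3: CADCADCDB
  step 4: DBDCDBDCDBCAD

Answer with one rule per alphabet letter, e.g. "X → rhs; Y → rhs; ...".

A->D, B->AD, C->DB, D->C

  step 3 ⇒ step 4: CADCADCDB ⇒ DB·D·C·DB·D·C·DB·C·AD
    A ↦ D
    B ↦ AD
    C ↦ DB
    D ↦ C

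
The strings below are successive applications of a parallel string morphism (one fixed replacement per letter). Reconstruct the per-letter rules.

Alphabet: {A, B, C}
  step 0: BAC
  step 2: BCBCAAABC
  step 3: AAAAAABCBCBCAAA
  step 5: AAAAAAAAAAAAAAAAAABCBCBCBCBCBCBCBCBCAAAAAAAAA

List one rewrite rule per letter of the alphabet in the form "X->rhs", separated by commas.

A->BC, B->AA, C->A

  step 2 ⇒ step 3: BCBCAAABC ⇒ AA·A·AA·A·BC·BC·BC·AA·A
    A ↦ BC
    B ↦ AA
    C ↦ A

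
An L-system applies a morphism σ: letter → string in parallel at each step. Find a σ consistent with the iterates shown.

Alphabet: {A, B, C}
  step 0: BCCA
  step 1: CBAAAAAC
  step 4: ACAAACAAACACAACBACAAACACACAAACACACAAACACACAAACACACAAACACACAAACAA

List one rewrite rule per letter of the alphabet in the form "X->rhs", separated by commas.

A->AC, B->CB, C->AA

  step 0 ⇒ step 1: BCCA ⇒ CB·AA·AA·AC
    A ↦ AC
    B ↦ CB
    C ↦ AA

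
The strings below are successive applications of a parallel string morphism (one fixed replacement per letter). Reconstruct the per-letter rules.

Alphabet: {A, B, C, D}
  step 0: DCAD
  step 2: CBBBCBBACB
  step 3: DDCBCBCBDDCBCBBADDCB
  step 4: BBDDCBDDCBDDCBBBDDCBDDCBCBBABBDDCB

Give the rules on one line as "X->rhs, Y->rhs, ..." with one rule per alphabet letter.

  step 3 ⇒ step 4: DDCBCBCBDDCBCBBADDCB ⇒ B·B·DD·CB·DD·CB·DD·CB·B·B·DD·CB·DD·CB·CB·BA·B·B·DD·CB
    A ↦ BA
    B ↦ CB
    C ↦ DD
    D ↦ B

A->BA, B->CB, C->DD, D->B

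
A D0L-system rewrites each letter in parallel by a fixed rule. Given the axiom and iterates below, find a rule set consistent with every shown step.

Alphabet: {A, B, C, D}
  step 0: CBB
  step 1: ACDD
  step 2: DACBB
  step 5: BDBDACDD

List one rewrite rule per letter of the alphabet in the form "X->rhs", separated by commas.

A->D, B->D, C->AC, D->B

  step 1 ⇒ step 2: ACDD ⇒ D·AC·B·B
    A ↦ D
    C ↦ AC
    D ↦ B
  step 0 ⇒ step 1: CBB ⇒ AC·D·D
    B ↦ D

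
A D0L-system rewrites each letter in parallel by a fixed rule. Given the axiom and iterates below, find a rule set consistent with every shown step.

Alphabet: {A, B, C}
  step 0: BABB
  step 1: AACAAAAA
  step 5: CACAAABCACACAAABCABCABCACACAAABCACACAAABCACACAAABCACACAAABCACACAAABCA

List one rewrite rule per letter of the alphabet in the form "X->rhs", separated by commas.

A->CA, B->AA, C->B

  step 0 ⇒ step 1: BABB ⇒ AA·CA·AA·AA
    A ↦ CA
    B ↦ AA
    C ↦ B  (constrained at step 1)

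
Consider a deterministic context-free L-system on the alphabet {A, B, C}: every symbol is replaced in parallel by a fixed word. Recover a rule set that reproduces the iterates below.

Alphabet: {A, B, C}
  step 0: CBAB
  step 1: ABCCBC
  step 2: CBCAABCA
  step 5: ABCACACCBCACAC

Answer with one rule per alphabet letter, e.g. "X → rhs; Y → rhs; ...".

A->C, B->BC, C->A

  step 1 ⇒ step 2: ABCCBC ⇒ C·BC·A·A·BC·A
    A ↦ C
    B ↦ BC
    C ↦ A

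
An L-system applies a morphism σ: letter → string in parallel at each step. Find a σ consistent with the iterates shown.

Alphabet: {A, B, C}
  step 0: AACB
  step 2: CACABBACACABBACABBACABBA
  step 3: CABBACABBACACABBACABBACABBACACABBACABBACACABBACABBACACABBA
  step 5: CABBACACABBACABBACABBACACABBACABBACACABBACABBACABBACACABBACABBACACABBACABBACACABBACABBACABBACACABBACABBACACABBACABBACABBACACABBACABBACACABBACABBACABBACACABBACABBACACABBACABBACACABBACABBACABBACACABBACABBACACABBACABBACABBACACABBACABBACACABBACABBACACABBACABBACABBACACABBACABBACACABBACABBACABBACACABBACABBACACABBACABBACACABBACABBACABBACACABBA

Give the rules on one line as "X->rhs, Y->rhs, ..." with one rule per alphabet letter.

  step 2 ⇒ step 3: CACABBACACABBACABBACABBA ⇒ CA·BBA·CA·BBA·CA·CA·BBA·CA·BBA·CA·BBA·CA·CA·BBA·CA·BBA·CA·CA·BBA·CA·BBA·CA·CA·BBA
    A ↦ BBA
    B ↦ CA
    C ↦ CA

A->BBA, B->CA, C->CA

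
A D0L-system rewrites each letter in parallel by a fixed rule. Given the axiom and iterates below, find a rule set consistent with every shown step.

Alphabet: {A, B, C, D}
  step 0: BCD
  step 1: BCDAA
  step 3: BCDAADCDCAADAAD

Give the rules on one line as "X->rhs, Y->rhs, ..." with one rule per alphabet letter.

  step 0 ⇒ step 1: BCD ⇒ BC·D·AA
    B ↦ BC
    C ↦ D
    D ↦ AA
    A ↦ DC  (constrained at step 1)

A->DC, B->BC, C->D, D->AA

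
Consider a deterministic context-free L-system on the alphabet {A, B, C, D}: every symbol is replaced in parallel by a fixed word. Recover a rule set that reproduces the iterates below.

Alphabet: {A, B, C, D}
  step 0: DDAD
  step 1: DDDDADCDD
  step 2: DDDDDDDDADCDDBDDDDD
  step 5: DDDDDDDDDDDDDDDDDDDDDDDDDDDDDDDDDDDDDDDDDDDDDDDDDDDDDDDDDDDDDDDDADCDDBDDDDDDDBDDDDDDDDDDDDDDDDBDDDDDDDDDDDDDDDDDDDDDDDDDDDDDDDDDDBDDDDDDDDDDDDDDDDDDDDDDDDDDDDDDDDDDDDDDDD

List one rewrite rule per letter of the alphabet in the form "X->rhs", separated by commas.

  step 1 ⇒ step 2: DDDDADCDD ⇒ DD·DD·DD·DD·ADC·DD·BD·DD·DD
    A ↦ ADC
    C ↦ BD
    D ↦ DD
    B ↦ DDB  (constrained at step 2)

A->ADC, B->DDB, C->BD, D->DD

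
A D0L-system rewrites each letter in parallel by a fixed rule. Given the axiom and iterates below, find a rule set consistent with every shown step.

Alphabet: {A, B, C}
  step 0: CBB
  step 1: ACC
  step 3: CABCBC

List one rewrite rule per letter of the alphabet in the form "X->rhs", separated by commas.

A->BC, B->C, C->A

  step 0 ⇒ step 1: CBB ⇒ A·C·C
    B ↦ C
    C ↦ A
    A ↦ BC  (constrained at step 1)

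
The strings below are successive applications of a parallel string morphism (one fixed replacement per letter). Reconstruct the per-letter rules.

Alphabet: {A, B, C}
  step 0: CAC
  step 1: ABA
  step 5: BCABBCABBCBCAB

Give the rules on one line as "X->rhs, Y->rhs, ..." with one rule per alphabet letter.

  step 0 ⇒ step 1: CAC ⇒ A·B·A
    A ↦ B
    C ↦ A
    B ↦ BC  (constrained at step 1)

A->B, B->BC, C->A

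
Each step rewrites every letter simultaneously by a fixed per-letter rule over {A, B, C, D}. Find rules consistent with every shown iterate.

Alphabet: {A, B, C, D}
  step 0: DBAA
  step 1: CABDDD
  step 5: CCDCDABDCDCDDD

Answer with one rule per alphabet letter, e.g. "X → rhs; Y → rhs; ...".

A->D, B->ABD, C->D, D->C

  step 0 ⇒ step 1: DBAA ⇒ C·ABD·D·D
    A ↦ D
    B ↦ ABD
    D ↦ C
    C ↦ D  (constrained at step 1)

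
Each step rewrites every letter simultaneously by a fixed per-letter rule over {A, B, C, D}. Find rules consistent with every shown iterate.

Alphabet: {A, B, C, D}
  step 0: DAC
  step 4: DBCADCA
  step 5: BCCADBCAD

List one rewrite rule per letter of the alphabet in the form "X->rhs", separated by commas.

A->D, B->C, C->A, D->BC

  step 4 ⇒ step 5: DBCADCA ⇒ BC·C·A·D·BC·A·D
    A ↦ D
    B ↦ C
    C ↦ A
    D ↦ BC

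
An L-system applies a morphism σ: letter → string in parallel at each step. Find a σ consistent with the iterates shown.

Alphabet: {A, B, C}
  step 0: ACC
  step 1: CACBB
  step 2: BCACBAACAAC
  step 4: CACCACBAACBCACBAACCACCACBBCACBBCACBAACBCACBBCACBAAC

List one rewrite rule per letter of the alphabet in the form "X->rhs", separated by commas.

A->CAC, B->AAC, C->B

  step 1 ⇒ step 2: CACBB ⇒ B·CAC·B·AAC·AAC
    A ↦ CAC
    B ↦ AAC
    C ↦ B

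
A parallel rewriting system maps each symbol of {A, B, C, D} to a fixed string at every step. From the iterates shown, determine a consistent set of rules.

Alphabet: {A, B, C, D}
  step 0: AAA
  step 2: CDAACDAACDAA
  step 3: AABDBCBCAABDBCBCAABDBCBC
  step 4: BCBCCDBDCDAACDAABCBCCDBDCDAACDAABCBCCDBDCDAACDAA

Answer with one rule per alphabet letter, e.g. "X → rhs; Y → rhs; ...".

A->BC, B->CD, C->AA, D->BD

  step 3 ⇒ step 4: AABDBCBCAABDBCBCAABDBCBC ⇒ BC·BC·CD·BD·CD·AA·CD·AA·BC·BC·CD·BD·CD·AA·CD·AA·BC·BC·CD·BD·CD·AA·CD·AA
    A ↦ BC
    B ↦ CD
    C ↦ AA
    D ↦ BD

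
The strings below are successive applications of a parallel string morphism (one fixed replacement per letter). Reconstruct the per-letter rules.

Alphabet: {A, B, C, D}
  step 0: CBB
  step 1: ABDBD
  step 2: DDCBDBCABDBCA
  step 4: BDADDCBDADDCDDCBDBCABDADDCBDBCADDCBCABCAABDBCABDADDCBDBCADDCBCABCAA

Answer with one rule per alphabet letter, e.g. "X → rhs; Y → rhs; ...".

  step 1 ⇒ step 2: ABDBD ⇒ DDC·BD·BCA·BD·BCA
    A ↦ DDC
    B ↦ BD
    D ↦ BCA
  step 0 ⇒ step 1: CBB ⇒ A·BD·BD
    C ↦ A

A->DDC, B->BD, C->A, D->BCA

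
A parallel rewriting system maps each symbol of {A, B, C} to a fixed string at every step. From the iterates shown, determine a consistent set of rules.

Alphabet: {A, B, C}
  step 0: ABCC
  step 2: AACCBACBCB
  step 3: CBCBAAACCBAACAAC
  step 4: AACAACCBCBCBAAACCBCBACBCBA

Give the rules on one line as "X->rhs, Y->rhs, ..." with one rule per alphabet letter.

  step 3 ⇒ step 4: CBCBAAACCBAACAAC ⇒ A·AC·A·AC·CB·CB·CB·A·A·AC·CB·CB·A·CB·CB·A
    A ↦ CB
    B ↦ AC
    C ↦ A

A->CB, B->AC, C->A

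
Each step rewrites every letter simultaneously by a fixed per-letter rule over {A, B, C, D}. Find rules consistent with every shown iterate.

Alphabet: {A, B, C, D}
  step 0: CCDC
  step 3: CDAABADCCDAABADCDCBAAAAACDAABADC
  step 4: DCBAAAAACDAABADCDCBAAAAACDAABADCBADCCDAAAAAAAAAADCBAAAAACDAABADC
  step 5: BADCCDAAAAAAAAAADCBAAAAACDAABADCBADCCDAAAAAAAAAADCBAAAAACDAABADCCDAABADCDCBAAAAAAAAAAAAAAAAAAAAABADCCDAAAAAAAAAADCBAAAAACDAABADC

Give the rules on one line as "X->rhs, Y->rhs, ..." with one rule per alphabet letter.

  step 4 ⇒ step 5: DCBAAAAACDAABADCDCBAAAAACDAABADCBADCCDAAAAAAAAAADCBAAAAACDAABADC ⇒ BA·DC·CD·AA·AA·AA·AA·AA·DC·BA·AA·AA·CD·AA·BA·DC·BA·DC·CD·AA·AA·AA·AA·AA·DC·BA·AA·AA·CD·AA·BA·DC·CD·AA·BA·DC·DC·BA·AA·AA·AA·AA·AA·AA·AA·AA·AA·AA·BA·DC·CD·AA·AA·AA·AA·AA·DC·BA·AA·AA·CD·AA·BA·DC
    A ↦ AA
    B ↦ CD
    C ↦ DC
    D ↦ BA

A->AA, B->CD, C->DC, D->BA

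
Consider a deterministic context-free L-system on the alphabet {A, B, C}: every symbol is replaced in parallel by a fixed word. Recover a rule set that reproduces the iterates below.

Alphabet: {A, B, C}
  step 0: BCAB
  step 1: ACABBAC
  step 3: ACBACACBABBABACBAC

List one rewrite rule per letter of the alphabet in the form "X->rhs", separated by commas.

A->B, B->AC, C->AB

  step 0 ⇒ step 1: BCAB ⇒ AC·AB·B·AC
    A ↦ B
    B ↦ AC
    C ↦ AB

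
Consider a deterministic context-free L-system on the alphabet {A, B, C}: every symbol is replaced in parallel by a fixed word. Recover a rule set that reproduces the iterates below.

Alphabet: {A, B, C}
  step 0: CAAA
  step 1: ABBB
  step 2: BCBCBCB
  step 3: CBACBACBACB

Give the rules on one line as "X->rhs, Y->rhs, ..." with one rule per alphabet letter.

  step 2 ⇒ step 3: BCBCBCB ⇒ CB·A·CB·A·CB·A·CB
    B ↦ CB
    C ↦ A
  step 0 ⇒ step 1: CAAA ⇒ A·B·B·B
    A ↦ B

A->B, B->CB, C->A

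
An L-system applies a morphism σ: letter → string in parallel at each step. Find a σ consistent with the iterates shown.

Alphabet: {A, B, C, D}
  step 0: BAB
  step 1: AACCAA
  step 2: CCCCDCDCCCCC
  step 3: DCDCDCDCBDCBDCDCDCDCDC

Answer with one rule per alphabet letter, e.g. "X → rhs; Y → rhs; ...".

A->CC, B->AA, C->DC, D->B

  step 2 ⇒ step 3: CCCCDCDCCCCC ⇒ DC·DC·DC·DC·B·DC·B·DC·DC·DC·DC·DC
    C ↦ DC
    D ↦ B
  step 0 ⇒ step 1: BAB ⇒ AA·CC·AA
    A ↦ CC
  step 0 ⇒ step 1: BAB ⇒ AA·CC·AA
    B ↦ AA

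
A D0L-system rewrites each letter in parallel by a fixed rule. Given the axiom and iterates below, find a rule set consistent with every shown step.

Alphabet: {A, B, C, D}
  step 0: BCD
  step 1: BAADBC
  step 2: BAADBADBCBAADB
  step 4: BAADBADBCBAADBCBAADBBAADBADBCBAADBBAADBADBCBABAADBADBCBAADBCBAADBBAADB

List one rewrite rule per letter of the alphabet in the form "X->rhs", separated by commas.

  step 1 ⇒ step 2: BAADBC ⇒ BA·ADB·ADB·C·BA·ADB
    A ↦ ADB
    B ↦ BA
    C ↦ ADB
    D ↦ C

A->ADB, B->BA, C->ADB, D->C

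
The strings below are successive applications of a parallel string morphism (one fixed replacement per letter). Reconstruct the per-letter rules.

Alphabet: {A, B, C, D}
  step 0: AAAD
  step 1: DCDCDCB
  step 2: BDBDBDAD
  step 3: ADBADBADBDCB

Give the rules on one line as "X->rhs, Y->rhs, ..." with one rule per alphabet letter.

  step 2 ⇒ step 3: BDBDBDAD ⇒ AD·B·AD·B·AD·B·DC·B
    A ↦ DC
    B ↦ AD
    D ↦ B
  step 1 ⇒ step 2: DCDCDCB ⇒ B·D·B·D·B·D·AD
    C ↦ D

A->DC, B->AD, C->D, D->B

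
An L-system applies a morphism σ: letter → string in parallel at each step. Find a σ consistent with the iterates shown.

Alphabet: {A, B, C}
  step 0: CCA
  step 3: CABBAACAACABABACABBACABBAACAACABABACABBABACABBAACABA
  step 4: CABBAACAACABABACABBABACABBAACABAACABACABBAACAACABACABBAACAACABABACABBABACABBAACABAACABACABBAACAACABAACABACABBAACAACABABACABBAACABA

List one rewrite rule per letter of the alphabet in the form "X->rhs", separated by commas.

  step 3 ⇒ step 4: CABBAACAACABABACABBACABBAACAACABABACABBABACABBAACABA ⇒ CAB·BA·ACA·ACA·BA·BA·CAB·BA·BA·CAB·BA·ACA·BA·ACA·BA·CAB·BA·ACA·ACA·BA·CAB·BA·ACA·ACA·BA·BA·CAB·BA·BA·CAB·BA·ACA·BA·ACA·BA·CAB·BA·ACA·ACA·BA·ACA·BA·CAB·BA·ACA·ACA·BA·BA·CAB·BA·ACA·BA
    A ↦ BA
    B ↦ ACA
    C ↦ CAB

A->BA, B->ACA, C->CAB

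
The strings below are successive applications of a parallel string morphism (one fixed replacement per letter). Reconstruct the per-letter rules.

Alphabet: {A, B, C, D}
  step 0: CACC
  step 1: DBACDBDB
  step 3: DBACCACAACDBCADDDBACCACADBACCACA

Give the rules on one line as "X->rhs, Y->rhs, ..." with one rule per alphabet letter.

A->AC, B->DD, C->DB, D->CA

  step 0 ⇒ step 1: CACC ⇒ DB·AC·DB·DB
    A ↦ AC
    C ↦ DB
    B ↦ DD  (constrained at step 1)
    D ↦ CA  (constrained at step 1)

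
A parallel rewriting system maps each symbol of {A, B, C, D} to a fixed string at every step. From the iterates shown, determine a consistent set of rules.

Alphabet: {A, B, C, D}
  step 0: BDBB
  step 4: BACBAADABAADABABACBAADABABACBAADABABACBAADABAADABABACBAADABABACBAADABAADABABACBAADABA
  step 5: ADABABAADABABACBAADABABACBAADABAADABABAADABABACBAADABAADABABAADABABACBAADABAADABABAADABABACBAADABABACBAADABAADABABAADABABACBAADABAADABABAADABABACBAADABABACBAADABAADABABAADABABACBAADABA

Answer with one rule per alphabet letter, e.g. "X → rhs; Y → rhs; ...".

A->BA, B->ADA, C->BA, D->C

  step 4 ⇒ step 5: BACBAADABAADABABACBAADABABACBAADABABACBAADABAADABABACBAADABABACBAADABAADABABACBAADABA ⇒ ADA·BA·BA·ADA·BA·BA·C·BA·ADA·BA·BA·C·BA·ADA·BA·ADA·BA·BA·ADA·BA·BA·C·BA·ADA·BA·ADA·BA·BA·ADA·BA·BA·C·BA·ADA·BA·ADA·BA·BA·ADA·BA·BA·C·BA·ADA·BA·BA·C·BA·ADA·BA·ADA·BA·BA·ADA·BA·BA·C·BA·ADA·BA·ADA·BA·BA·ADA·BA·BA·C·BA·ADA·BA·BA·C·BA·ADA·BA·ADA·BA·BA·ADA·BA·BA·C·BA·ADA·BA
    A ↦ BA
    B ↦ ADA
    C ↦ BA
    D ↦ C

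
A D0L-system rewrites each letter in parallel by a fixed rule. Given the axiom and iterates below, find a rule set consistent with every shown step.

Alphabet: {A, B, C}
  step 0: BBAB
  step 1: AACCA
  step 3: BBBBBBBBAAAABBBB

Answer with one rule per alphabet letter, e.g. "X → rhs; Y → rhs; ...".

  step 0 ⇒ step 1: BBAB ⇒ A·A·CC·A
    A ↦ CC
    B ↦ A
    C ↦ BB  (constrained at step 1)

A->CC, B->A, C->BB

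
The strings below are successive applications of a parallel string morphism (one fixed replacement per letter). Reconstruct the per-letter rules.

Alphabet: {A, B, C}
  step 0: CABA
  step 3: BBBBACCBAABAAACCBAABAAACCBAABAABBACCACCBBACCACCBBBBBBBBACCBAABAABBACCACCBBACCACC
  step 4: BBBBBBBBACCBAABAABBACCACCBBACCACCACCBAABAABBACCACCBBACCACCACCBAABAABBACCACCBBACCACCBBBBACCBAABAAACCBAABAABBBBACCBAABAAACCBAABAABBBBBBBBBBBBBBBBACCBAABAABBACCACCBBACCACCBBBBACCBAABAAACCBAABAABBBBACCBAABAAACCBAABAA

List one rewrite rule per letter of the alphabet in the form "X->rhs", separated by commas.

A->ACC, B->BB, C->BAA

  step 3 ⇒ step 4: BBBBACCBAABAAACCBAABAAACCBAABAABBACCACCBBACCACCBBBBBBBBACCBAABAABBACCACCBBACCACC ⇒ BB·BB·BB·BB·ACC·BAA·BAA·BB·ACC·ACC·BB·ACC·ACC·ACC·BAA·BAA·BB·ACC·ACC·BB·ACC·ACC·ACC·BAA·BAA·BB·ACC·ACC·BB·ACC·ACC·BB·BB·ACC·BAA·BAA·ACC·BAA·BAA·BB·BB·ACC·BAA·BAA·ACC·BAA·BAA·BB·BB·BB·BB·BB·BB·BB·BB·ACC·BAA·BAA·BB·ACC·ACC·BB·ACC·ACC·BB·BB·ACC·BAA·BAA·ACC·BAA·BAA·BB·BB·ACC·BAA·BAA·ACC·BAA·BAA
    A ↦ ACC
    B ↦ BB
    C ↦ BAA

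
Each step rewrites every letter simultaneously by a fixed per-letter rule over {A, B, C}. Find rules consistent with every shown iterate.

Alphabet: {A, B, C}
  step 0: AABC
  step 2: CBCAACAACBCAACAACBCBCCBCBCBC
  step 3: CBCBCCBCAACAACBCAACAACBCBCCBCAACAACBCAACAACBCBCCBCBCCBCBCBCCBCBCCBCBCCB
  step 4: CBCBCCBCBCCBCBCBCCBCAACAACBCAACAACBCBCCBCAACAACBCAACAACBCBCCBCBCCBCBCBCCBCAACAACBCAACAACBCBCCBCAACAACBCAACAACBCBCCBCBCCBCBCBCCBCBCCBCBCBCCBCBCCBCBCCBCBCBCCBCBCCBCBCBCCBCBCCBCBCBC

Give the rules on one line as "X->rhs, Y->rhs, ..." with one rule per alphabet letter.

A->CAA, B->CBC, C->CB

  step 3 ⇒ step 4: CBCBCCBCAACAACBCAACAACBCBCCBCAACAACBCAACAACBCBCCBCBCCBCBCBCCBCBCCBCBCCB ⇒ CB·CBC·CB·CBC·CB·CB·CBC·CB·CAA·CAA·CB·CAA·CAA·CB·CBC·CB·CAA·CAA·CB·CAA·CAA·CB·CBC·CB·CBC·CB·CB·CBC·CB·CAA·CAA·CB·CAA·CAA·CB·CBC·CB·CAA·CAA·CB·CAA·CAA·CB·CBC·CB·CBC·CB·CB·CBC·CB·CBC·CB·CB·CBC·CB·CBC·CB·CBC·CB·CB·CBC·CB·CBC·CB·CB·CBC·CB·CBC·CB·CB·CBC
    A ↦ CAA
    B ↦ CBC
    C ↦ CB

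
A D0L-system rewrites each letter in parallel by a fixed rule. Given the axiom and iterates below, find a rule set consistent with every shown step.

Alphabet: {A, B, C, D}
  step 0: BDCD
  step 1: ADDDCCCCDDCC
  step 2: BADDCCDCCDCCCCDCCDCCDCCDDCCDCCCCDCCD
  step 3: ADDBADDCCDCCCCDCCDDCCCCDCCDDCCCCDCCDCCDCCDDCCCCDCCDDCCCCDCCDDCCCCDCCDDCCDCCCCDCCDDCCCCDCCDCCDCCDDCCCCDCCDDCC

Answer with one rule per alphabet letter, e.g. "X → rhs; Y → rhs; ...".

  step 2 ⇒ step 3: BADDCCDCCDCCCCDCCDCCDCCDDCCDCCCCDCCD ⇒ ADD·BAD·DCC·DCC·CCD·CCD·DCC·CCD·CCD·DCC·CCD·CCD·CCD·CCD·DCC·CCD·CCD·DCC·CCD·CCD·DCC·CCD·CCD·DCC·DCC·CCD·CCD·DCC·CCD·CCD·CCD·CCD·DCC·CCD·CCD·DCC
    A ↦ BAD
    B ↦ ADD
    C ↦ CCD
    D ↦ DCC

A->BAD, B->ADD, C->CCD, D->DCC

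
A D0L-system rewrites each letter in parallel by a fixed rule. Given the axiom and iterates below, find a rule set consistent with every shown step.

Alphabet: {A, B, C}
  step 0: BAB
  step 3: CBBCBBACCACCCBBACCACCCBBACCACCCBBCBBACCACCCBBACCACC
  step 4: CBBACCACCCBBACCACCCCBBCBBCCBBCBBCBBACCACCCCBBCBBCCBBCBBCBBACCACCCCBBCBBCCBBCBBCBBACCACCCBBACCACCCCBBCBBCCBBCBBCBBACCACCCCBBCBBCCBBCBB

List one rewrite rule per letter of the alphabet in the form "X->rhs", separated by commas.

A->C, B->ACC, C->CBB

  step 3 ⇒ step 4: CBBCBBACCACCCBBACCACCCBBACCACCCBBCBBACCACCCBBACCACC ⇒ CBB·ACC·ACC·CBB·ACC·ACC·C·CBB·CBB·C·CBB·CBB·CBB·ACC·ACC·C·CBB·CBB·C·CBB·CBB·CBB·ACC·ACC·C·CBB·CBB·C·CBB·CBB·CBB·ACC·ACC·CBB·ACC·ACC·C·CBB·CBB·C·CBB·CBB·CBB·ACC·ACC·C·CBB·CBB·C·CBB·CBB
    A ↦ C
    B ↦ ACC
    C ↦ CBB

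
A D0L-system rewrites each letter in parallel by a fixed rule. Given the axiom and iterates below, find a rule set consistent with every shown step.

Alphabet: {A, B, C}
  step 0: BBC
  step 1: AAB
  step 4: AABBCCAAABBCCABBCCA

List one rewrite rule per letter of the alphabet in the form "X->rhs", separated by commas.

A->CCA, B->A, C->B

  step 0 ⇒ step 1: BBC ⇒ A·A·B
    B ↦ A
    C ↦ B
    A ↦ CCA  (constrained at step 1)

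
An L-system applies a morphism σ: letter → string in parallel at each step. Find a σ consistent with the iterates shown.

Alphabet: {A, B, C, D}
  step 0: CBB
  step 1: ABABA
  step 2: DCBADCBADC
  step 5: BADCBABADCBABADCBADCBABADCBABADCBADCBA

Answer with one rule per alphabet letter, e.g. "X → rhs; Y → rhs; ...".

A->DC, B->BA, C->A, D->B

  step 1 ⇒ step 2: ABABA ⇒ DC·BA·DC·BA·DC
    A ↦ DC
    B ↦ BA
  step 0 ⇒ step 1: CBB ⇒ A·BA·BA
    C ↦ A
    D ↦ B  (constrained at step 2)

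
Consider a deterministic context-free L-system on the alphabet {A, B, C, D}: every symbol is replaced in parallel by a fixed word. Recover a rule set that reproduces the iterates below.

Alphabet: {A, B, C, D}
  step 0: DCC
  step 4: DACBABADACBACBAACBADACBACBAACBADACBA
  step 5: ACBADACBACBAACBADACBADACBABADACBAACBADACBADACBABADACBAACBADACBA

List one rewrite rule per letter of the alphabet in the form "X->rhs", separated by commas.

A->BA, B->C, C->DA, D->AC

  step 4 ⇒ step 5: DACBABADACBACBAACBADACBACBAACBADACBA ⇒ AC·BA·DA·C·BA·C·BA·AC·BA·DA·C·BA·DA·C·BA·BA·DA·C·BA·AC·BA·DA·C·BA·DA·C·BA·BA·DA·C·BA·AC·BA·DA·C·BA
    A ↦ BA
    B ↦ C
    C ↦ DA
    D ↦ AC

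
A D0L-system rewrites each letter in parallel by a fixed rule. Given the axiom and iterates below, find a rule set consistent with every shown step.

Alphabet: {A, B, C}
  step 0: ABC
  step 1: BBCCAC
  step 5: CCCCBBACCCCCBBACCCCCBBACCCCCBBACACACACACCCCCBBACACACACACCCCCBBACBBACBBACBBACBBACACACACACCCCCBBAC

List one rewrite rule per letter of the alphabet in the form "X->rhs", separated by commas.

A->BB, B->CC, C->AC

  step 0 ⇒ step 1: ABC ⇒ BB·CC·AC
    A ↦ BB
    B ↦ CC
    C ↦ AC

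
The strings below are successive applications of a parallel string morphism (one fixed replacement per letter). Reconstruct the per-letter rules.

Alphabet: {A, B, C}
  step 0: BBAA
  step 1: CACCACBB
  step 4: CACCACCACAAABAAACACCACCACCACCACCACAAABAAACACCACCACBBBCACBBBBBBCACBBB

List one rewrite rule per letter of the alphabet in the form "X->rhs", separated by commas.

A->B, B->CAC, C->AAA

  step 0 ⇒ step 1: BBAA ⇒ CAC·CAC·B·B
    A ↦ B
    B ↦ CAC
    C ↦ AAA  (constrained at step 1)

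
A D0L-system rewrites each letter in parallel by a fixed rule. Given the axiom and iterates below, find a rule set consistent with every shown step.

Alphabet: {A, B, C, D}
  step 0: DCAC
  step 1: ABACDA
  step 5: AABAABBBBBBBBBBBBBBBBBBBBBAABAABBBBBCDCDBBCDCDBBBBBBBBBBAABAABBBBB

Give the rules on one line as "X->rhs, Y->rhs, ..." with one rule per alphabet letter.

  step 0 ⇒ step 1: DCAC ⇒ AB·A·CD·A
    A ↦ CD
    C ↦ A
    D ↦ AB
    B ↦ BB  (constrained at step 1)

A->CD, B->BB, C->A, D->AB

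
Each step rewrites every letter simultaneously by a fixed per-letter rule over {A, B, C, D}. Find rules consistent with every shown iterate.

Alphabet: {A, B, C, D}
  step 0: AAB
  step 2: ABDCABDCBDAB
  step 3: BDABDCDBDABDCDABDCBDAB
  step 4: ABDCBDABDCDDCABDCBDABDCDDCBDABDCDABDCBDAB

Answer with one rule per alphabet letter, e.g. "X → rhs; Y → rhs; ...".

  step 3 ⇒ step 4: BDABDCDBDABDCDABDCBDAB ⇒ AB·DC·BD·AB·DC·D·DC·AB·DC·BD·AB·DC·D·DC·BD·AB·DC·D·AB·DC·BD·AB
    A ↦ BD
    B ↦ AB
    C ↦ D
    D ↦ DC

A->BD, B->AB, C->D, D->DC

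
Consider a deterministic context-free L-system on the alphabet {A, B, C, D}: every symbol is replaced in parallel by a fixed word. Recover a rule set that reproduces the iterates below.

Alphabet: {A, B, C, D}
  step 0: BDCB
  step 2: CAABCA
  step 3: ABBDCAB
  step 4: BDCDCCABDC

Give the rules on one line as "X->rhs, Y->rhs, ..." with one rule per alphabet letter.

  step 3 ⇒ step 4: ABBDCAB ⇒ B·DC·DC·C·A·B·DC
    A ↦ B
    B ↦ DC
    C ↦ A
    D ↦ C

A->B, B->DC, C->A, D->C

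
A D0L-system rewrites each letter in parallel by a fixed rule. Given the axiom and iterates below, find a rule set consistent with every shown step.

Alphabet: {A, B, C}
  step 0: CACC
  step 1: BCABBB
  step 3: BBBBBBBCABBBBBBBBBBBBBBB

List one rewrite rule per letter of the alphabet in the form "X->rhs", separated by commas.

A->CAB, B->BB, C->B

  step 0 ⇒ step 1: CACC ⇒ B·CAB·B·B
    A ↦ CAB
    C ↦ B
    B ↦ BB  (constrained at step 1)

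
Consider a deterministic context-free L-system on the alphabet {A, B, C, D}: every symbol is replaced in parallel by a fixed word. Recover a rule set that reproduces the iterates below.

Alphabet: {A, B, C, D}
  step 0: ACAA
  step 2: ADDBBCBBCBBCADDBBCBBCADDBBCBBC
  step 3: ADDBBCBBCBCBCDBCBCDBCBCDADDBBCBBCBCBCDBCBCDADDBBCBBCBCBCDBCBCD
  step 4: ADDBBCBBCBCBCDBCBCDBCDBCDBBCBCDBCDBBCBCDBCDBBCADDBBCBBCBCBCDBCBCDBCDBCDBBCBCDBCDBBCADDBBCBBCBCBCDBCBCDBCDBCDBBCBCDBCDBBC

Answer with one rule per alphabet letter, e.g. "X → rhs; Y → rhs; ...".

  step 3 ⇒ step 4: ADDBBCBBCBCBCDBCBCDBCBCDADDBBCBBCBCBCDBCBCDADDBBCBBCBCBCDBCBCD ⇒ ADD·BBC·BBC·BC·BC·D·BC·BC·D·BC·D·BC·D·BBC·BC·D·BC·D·BBC·BC·D·BC·D·BBC·ADD·BBC·BBC·BC·BC·D·BC·BC·D·BC·D·BC·D·BBC·BC·D·BC·D·BBC·ADD·BBC·BBC·BC·BC·D·BC·BC·D·BC·D·BC·D·BBC·BC·D·BC·D·BBC
    A ↦ ADD
    B ↦ BC
    C ↦ D
    D ↦ BBC

A->ADD, B->BC, C->D, D->BBC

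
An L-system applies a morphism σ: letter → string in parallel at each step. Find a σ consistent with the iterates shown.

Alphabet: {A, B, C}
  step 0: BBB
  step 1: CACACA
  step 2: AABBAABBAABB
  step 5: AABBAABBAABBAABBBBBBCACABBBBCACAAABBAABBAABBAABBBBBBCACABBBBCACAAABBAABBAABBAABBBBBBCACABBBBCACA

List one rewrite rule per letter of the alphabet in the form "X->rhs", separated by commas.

A->BB, B->CA, C->AA

  step 1 ⇒ step 2: CACACA ⇒ AA·BB·AA·BB·AA·BB
    A ↦ BB
    C ↦ AA
  step 0 ⇒ step 1: BBB ⇒ CA·CA·CA
    B ↦ CA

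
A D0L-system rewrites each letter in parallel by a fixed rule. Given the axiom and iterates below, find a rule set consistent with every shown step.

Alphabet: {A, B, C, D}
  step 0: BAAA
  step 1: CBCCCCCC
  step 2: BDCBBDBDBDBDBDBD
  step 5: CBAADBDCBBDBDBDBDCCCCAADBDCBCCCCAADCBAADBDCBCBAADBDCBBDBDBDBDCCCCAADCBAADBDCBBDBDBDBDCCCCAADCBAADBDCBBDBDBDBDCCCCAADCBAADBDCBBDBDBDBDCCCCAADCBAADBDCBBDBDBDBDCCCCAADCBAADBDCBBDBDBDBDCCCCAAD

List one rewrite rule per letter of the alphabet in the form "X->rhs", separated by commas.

  step 1 ⇒ step 2: CBCCCCCC ⇒ BD·CB·BD·BD·BD·BD·BD·BD
    B ↦ CB
    C ↦ BD
  step 0 ⇒ step 1: BAAA ⇒ CB·CC·CC·CC
    A ↦ CC
    D ↦ AAD  (constrained at step 2)

A->CC, B->CB, C->BD, D->AAD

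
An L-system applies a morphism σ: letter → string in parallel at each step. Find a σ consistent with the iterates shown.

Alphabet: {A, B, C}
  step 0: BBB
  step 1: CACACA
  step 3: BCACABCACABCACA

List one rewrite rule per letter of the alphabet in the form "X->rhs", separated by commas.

A->B, B->CA, C->AB

  step 0 ⇒ step 1: BBB ⇒ CA·CA·CA
    B ↦ CA
    A ↦ B  (constrained at step 1)
    C ↦ AB  (constrained at step 1)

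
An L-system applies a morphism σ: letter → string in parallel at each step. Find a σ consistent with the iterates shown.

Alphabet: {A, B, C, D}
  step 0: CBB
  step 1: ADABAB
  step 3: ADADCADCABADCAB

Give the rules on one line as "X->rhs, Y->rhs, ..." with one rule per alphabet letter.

  step 0 ⇒ step 1: CBB ⇒ AD·AB·AB
    B ↦ AB
    C ↦ AD
    A ↦ C  (constrained at step 1)
    D ↦ CA  (constrained at step 1)

A->C, B->AB, C->AD, D->CA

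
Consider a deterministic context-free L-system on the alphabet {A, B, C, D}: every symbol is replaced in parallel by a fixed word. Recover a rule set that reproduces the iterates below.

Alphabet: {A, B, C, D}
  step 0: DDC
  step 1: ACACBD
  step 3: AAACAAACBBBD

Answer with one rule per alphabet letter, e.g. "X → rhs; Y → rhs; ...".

A->B, B->A, C->BD, D->AC

  step 0 ⇒ step 1: DDC ⇒ AC·AC·BD
    C ↦ BD
    D ↦ AC
    A ↦ B  (constrained at step 1)
    B ↦ A  (constrained at step 1)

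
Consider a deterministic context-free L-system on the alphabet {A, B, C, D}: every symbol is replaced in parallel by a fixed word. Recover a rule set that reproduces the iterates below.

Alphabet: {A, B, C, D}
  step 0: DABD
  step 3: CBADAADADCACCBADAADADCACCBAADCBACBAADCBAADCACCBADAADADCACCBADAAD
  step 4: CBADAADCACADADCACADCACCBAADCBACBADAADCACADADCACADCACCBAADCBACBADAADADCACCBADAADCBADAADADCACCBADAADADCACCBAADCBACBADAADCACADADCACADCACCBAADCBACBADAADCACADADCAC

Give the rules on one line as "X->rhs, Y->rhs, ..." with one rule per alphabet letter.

A->AD, B->DA, C->CBA, D->CAC

  step 3 ⇒ step 4: CBADAADADCACCBADAADADCACCBAADCBACBAADCBAADCACCBADAADADCACCBADAAD ⇒ CBA·DA·AD·CAC·AD·AD·CAC·AD·CAC·CBA·AD·CBA·CBA·DA·AD·CAC·AD·AD·CAC·AD·CAC·CBA·AD·CBA·CBA·DA·AD·AD·CAC·CBA·DA·AD·CBA·DA·AD·AD·CAC·CBA·DA·AD·AD·CAC·CBA·AD·CBA·CBA·DA·AD·CAC·AD·AD·CAC·AD·CAC·CBA·AD·CBA·CBA·DA·AD·CAC·AD·AD·CAC
    A ↦ AD
    B ↦ DA
    C ↦ CBA
    D ↦ CAC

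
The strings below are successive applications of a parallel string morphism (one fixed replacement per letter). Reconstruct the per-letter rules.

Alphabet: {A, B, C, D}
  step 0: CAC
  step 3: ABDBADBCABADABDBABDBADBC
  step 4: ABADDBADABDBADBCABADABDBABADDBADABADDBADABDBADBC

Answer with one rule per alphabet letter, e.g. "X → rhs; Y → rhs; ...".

A->AB, B->AD, C->BC, D->DB

  step 3 ⇒ step 4: ABDBADBCABADABDBABDBADBC ⇒ AB·AD·DB·AD·AB·DB·AD·BC·AB·AD·AB·DB·AB·AD·DB·AD·AB·AD·DB·AD·AB·DB·AD·BC
    A ↦ AB
    B ↦ AD
    C ↦ BC
    D ↦ DB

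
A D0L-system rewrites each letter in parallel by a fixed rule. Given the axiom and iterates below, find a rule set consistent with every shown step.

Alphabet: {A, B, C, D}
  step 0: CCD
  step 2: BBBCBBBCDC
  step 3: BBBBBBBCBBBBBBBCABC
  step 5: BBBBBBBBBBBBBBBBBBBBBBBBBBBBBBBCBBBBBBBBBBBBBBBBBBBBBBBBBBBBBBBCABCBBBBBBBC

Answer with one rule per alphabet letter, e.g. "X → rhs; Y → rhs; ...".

  step 2 ⇒ step 3: BBBCBBBCDC ⇒ BB·BB·BB·BC·BB·BB·BB·BC·A·BC
    B ↦ BB
    C ↦ BC
    D ↦ A
    A ↦ DC  (constrained at step 3)

A->DC, B->BB, C->BC, D->A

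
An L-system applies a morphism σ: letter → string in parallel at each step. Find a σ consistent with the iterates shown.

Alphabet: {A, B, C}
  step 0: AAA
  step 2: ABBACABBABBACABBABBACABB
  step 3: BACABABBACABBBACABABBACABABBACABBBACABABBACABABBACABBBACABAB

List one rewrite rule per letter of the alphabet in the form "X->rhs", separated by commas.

A->BAC, B->AB, C->ABB

  step 2 ⇒ step 3: ABBACABBABBACABBABBACABB ⇒ BAC·AB·AB·BAC·ABB·BAC·AB·AB·BAC·AB·AB·BAC·ABB·BAC·AB·AB·BAC·AB·AB·BAC·ABB·BAC·AB·AB
    A ↦ BAC
    B ↦ AB
    C ↦ ABB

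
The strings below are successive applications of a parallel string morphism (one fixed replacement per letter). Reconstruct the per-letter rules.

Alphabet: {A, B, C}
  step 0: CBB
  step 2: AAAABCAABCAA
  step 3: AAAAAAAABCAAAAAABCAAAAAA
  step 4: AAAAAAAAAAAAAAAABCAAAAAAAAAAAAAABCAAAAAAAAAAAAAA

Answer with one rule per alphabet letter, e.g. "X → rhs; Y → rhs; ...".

A->AA, B->BC, C->AA

  step 3 ⇒ step 4: AAAAAAAABCAAAAAABCAAAAAA ⇒ AA·AA·AA·AA·AA·AA·AA·AA·BC·AA·AA·AA·AA·AA·AA·AA·BC·AA·AA·AA·AA·AA·AA·AA
    A ↦ AA
    B ↦ BC
    C ↦ AA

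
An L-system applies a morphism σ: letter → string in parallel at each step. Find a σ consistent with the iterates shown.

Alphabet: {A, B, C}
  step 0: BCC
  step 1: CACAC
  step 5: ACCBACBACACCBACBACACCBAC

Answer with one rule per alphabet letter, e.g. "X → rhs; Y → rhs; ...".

  step 0 ⇒ step 1: BCC ⇒ C·AC·AC
    B ↦ C
    C ↦ AC
    A ↦ B  (constrained at step 1)

A->B, B->C, C->AC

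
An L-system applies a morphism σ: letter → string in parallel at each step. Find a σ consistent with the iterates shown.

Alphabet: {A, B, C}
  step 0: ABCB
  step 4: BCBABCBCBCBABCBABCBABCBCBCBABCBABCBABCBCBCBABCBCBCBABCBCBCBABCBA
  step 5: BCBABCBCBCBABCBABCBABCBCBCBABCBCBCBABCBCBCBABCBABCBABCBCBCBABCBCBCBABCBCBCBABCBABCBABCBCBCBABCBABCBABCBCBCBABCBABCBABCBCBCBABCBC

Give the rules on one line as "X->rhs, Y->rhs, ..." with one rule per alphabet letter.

A->BC, B->BC, C->BA

  step 4 ⇒ step 5: BCBABCBCBCBABCBABCBABCBCBCBABCBABCBABCBCBCBABCBCBCBABCBCBCBABCBA ⇒ BC·BA·BC·BC·BC·BA·BC·BA·BC·BA·BC·BC·BC·BA·BC·BC·BC·BA·BC·BC·BC·BA·BC·BA·BC·BA·BC·BC·BC·BA·BC·BC·BC·BA·BC·BC·BC·BA·BC·BA·BC·BA·BC·BC·BC·BA·BC·BA·BC·BA·BC·BC·BC·BA·BC·BA·BC·BA·BC·BC·BC·BA·BC·BC
    A ↦ BC
    B ↦ BC
    C ↦ BA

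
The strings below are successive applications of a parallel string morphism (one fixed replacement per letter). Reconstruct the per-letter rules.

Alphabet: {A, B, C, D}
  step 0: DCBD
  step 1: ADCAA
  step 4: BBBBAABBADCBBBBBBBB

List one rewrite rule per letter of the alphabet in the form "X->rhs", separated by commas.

  step 0 ⇒ step 1: DCBD ⇒ A·DC·A·A
    B ↦ A
    C ↦ DC
    D ↦ A
    A ↦ BB  (constrained at step 1)

A->BB, B->A, C->DC, D->A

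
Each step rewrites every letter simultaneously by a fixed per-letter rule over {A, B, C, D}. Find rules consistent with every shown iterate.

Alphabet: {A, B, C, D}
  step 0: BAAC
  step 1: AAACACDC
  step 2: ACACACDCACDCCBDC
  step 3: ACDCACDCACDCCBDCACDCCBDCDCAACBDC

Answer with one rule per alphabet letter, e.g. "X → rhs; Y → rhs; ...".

  step 2 ⇒ step 3: ACACACDCACDCCBDC ⇒ AC·DC·AC·DC·AC·DC·CB·DC·AC·DC·CB·DC·DC·AA·CB·DC
    A ↦ AC
    B ↦ AA
    C ↦ DC
    D ↦ CB

A->AC, B->AA, C->DC, D->CB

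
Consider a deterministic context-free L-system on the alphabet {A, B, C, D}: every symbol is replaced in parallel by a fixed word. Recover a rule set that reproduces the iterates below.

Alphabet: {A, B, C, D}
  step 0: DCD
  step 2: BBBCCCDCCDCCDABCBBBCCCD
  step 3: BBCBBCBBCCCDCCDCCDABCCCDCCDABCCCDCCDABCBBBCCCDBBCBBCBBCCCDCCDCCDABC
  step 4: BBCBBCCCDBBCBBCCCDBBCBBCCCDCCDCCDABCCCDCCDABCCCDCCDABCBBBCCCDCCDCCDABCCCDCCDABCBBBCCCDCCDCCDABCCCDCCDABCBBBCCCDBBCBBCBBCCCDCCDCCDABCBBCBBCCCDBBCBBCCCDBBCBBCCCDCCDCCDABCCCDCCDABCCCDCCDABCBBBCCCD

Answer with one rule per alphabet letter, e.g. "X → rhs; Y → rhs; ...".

A->B, B->BBC, C->CCD, D->ABC

  step 3 ⇒ step 4: BBCBBCBBCCCDCCDCCDABCCCDCCDABCCCDCCDABCBBBCCCDBBCBBCBBCCCDCCDCCDABC ⇒ BBC·BBC·CCD·BBC·BBC·CCD·BBC·BBC·CCD·CCD·CCD·ABC·CCD·CCD·ABC·CCD·CCD·ABC·B·BBC·CCD·CCD·CCD·ABC·CCD·CCD·ABC·B·BBC·CCD·CCD·CCD·ABC·CCD·CCD·ABC·B·BBC·CCD·BBC·BBC·BBC·CCD·CCD·CCD·ABC·BBC·BBC·CCD·BBC·BBC·CCD·BBC·BBC·CCD·CCD·CCD·ABC·CCD·CCD·ABC·CCD·CCD·ABC·B·BBC·CCD
    A ↦ B
    B ↦ BBC
    C ↦ CCD
    D ↦ ABC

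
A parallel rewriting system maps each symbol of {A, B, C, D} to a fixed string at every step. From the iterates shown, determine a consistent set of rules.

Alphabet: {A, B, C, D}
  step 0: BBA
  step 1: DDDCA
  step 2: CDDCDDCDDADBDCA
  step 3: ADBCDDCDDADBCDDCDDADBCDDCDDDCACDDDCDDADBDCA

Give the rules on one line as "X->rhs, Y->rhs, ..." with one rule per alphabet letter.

A->DCA, B->D, C->ADB, D->CDD

  step 2 ⇒ step 3: CDDCDDCDDADBDCA ⇒ ADB·CDD·CDD·ADB·CDD·CDD·ADB·CDD·CDD·DCA·CDD·D·CDD·ADB·DCA
    A ↦ DCA
    B ↦ D
    C ↦ ADB
    D ↦ CDD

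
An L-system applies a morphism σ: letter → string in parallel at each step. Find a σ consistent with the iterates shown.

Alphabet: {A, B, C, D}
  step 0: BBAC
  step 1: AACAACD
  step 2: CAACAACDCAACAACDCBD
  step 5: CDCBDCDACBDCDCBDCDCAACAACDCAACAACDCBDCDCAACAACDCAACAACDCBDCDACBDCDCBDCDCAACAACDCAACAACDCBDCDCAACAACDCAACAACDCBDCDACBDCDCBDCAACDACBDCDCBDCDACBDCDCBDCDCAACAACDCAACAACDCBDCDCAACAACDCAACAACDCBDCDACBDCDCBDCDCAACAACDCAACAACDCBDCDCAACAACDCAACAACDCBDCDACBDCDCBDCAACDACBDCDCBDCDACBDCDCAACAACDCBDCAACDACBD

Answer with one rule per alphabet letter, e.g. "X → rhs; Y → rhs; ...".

A->CAA, B->A, C->CD, D->CBD

  step 1 ⇒ step 2: AACAACD ⇒ CAA·CAA·CD·CAA·CAA·CD·CBD
    A ↦ CAA
    C ↦ CD
    D ↦ CBD
  step 0 ⇒ step 1: BBAC ⇒ A·A·CAA·CD
    B ↦ A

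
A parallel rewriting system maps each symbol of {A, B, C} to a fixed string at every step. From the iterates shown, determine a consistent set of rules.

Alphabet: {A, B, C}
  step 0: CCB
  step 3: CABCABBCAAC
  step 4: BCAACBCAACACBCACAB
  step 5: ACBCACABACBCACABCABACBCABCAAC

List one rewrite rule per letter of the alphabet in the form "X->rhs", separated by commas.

  step 4 ⇒ step 5: BCAACBCAACACBCACAB ⇒ AC·B·CA·CA·B·AC·B·CA·CA·B·CA·B·AC·B·CA·B·CA·AC
    A ↦ CA
    B ↦ AC
    C ↦ B

A->CA, B->AC, C->B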